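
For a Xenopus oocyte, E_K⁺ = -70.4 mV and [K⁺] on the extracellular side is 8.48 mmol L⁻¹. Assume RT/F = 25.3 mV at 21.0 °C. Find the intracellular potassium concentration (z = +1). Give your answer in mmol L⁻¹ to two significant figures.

Nernst: E = (25.3/1) · ln([out]/[in]), so ln([out]/[in]) = -70.4 × 1 / 25.3 = -2.7826.
[out]/[in] = e^(-2.7826) = 0.06188.
[in] = 8.48 / 0.06188 = 137 mmol L⁻¹.

140 mmol L⁻¹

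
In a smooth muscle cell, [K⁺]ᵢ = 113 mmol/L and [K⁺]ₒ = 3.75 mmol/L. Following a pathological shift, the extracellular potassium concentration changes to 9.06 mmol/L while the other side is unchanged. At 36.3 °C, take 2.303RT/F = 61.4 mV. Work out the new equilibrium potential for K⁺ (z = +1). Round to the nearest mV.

-67 mV

After the shift: [K⁺]_out = 9.06, [K⁺]_in = 113 mmol/L.
E_new = (61.4/1)·log₁₀(9.06/113) = 61.40 · (-1.0960) = -67.29 mV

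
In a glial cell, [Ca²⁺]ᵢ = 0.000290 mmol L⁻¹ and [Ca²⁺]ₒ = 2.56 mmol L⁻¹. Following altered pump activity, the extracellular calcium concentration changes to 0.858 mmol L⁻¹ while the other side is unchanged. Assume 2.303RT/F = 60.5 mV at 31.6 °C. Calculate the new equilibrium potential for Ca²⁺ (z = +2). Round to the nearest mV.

105 mV

After the shift: [Ca²⁺]_out = 0.858, [Ca²⁺]_in = 0.000290 mmol L⁻¹.
E_new = (60.5/2)·log₁₀(0.858/0.000290) = 30.25 · (3.4711) = 105.00 mV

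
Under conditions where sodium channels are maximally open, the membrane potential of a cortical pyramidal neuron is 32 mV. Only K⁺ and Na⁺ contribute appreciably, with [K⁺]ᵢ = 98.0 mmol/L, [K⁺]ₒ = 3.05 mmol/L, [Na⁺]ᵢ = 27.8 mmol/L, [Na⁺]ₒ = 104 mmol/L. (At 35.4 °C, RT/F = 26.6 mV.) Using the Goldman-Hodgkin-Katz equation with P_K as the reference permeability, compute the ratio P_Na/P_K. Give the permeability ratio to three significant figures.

Let α = P_Na/P_K. GHK: Vm = 26.6·ln[(Kₒ + α·Naₒ)/(Kᵢ + α·Naᵢ)].
e^(Vm/26.6) = e^(32.0/26.6) = 3.3301
So 3.3301·(Kᵢ + α·Naᵢ) = Kₒ + α·Naₒ → α = (3.3301·98.0 − 3.05) / (104.0 − 3.3301·27.8)
α = (326.4 − 3.05) / (104.0 − 92.58) = 323.3/11.42 = 28.3

28.3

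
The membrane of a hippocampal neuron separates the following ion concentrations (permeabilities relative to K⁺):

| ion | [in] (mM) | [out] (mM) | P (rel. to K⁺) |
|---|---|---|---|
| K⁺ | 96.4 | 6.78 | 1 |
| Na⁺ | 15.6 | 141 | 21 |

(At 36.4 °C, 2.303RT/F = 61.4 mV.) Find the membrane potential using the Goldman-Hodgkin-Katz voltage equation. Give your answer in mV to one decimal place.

51.9 mV

Vm = 61.4 · log₁₀[(Σ P·[cation]ₒ + Σ P·[anion]ᵢ) / (Σ P·[cation]ᵢ + Σ P·[anion]ₒ)]
Numerator = 1×6.78 + 21×141 = 2968
Denominator = 1×96.4 + 21×15.6 = 424
Vm = 61.4 · log₁₀(6.9995) = 61.4 × (0.8451) = 51.89 mV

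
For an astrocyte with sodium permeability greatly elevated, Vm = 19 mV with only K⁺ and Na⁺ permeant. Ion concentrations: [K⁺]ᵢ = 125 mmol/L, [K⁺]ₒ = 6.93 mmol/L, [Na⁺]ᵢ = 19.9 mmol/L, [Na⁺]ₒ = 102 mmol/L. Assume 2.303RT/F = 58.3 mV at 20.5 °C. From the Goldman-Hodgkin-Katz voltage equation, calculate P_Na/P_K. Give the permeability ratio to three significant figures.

4.31

Let α = P_Na/P_K. GHK: Vm = 58.3·log₁₀[(Kₒ + α·Naₒ)/(Kᵢ + α·Naᵢ)].
10^(Vm/58.3) = 10^(19.0/58.3) = 2.1179
So 2.1179·(Kᵢ + α·Naᵢ) = Kₒ + α·Naₒ → α = (2.1179·125.0 − 6.93) / (102.0 − 2.1179·19.9)
α = (264.7 − 6.93) / (102.0 − 42.15) = 257.8/59.85 = 4.307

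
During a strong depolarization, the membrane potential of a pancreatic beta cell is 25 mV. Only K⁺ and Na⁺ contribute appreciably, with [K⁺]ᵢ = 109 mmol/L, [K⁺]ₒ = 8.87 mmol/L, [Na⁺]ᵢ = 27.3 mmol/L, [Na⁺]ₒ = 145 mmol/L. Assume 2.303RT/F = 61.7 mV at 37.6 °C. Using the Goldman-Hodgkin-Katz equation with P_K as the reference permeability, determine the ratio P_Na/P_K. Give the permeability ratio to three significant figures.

3.55

Let α = P_Na/P_K. GHK: Vm = 61.7·log₁₀[(Kₒ + α·Naₒ)/(Kᵢ + α·Naᵢ)].
10^(Vm/61.7) = 10^(25.0/61.7) = 2.5421
So 2.5421·(Kᵢ + α·Naᵢ) = Kₒ + α·Naₒ → α = (2.5421·109.0 − 8.87) / (145.0 − 2.5421·27.3)
α = (277.1 − 8.87) / (145.0 − 69.4) = 268.2/75.6 = 3.548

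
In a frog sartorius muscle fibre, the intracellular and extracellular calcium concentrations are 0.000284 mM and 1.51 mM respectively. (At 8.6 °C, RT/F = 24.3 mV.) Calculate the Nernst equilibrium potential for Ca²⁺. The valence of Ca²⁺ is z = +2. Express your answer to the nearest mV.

104 mV

E = (24.3/z) · ln([Ca²⁺]_out/[Ca²⁺]_in) with z = +2.
= (24.3/2) · ln(1.51/0.000284) = 12.15 · ln(5317)
= 12.15 · (8.5786) = 104.23 mV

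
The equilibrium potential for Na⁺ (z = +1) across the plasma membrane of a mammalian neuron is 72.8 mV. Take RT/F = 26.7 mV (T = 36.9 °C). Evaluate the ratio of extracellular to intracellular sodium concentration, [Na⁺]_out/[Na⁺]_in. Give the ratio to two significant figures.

ln([out]/[in]) = E·z/(26.7) = 72.8 × 1 / 26.7 = 2.7266
[out]/[in] = e^(2.7266) = 15.28

15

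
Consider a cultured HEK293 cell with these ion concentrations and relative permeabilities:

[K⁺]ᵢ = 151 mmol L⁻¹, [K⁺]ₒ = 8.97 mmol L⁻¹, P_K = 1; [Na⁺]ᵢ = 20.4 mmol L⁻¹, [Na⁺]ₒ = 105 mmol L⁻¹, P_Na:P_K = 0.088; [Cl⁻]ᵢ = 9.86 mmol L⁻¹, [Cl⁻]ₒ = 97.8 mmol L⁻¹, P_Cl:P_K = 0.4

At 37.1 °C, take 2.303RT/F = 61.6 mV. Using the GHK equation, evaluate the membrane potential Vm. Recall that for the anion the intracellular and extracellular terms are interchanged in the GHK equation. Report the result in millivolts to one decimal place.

-57.8 mV

Vm = 61.6 · log₁₀[(Σ P·[cation]ₒ + Σ P·[anion]ᵢ) / (Σ P·[cation]ᵢ + Σ P·[anion]ₒ)]
Numerator = 1×8.97 + 0.088×105 + 0.4×9.86 = 22.15
Denominator = 1×151 + 0.088×20.4 + 0.4×97.8 = 191.9
Vm = 61.6 · log₁₀(0.11544) = 61.6 × (-0.9377) = -57.76 mV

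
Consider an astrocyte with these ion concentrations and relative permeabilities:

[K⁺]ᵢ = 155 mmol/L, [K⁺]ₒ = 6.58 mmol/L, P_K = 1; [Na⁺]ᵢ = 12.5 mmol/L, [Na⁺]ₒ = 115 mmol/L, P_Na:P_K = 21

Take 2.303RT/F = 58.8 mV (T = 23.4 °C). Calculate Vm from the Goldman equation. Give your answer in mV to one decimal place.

44.9 mV

Vm = 58.8 · log₁₀[(Σ P·[cation]ₒ + Σ P·[anion]ᵢ) / (Σ P·[cation]ᵢ + Σ P·[anion]ₒ)]
Numerator = 1×6.58 + 21×115 = 2422
Denominator = 1×155 + 21×12.5 = 417.5
Vm = 58.8 · log₁₀(5.8002) = 58.8 × (0.7634) = 44.89 mV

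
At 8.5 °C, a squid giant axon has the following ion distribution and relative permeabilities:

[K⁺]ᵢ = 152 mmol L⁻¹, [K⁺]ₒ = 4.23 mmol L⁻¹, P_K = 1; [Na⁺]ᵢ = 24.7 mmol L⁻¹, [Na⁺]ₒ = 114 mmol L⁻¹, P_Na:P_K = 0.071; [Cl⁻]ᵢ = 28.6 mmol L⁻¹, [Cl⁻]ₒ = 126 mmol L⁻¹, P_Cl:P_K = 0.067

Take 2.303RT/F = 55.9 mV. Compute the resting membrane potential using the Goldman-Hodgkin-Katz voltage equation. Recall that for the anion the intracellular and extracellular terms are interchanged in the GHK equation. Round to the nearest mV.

Vm = 55.9 · log₁₀[(Σ P·[cation]ₒ + Σ P·[anion]ᵢ) / (Σ P·[cation]ᵢ + Σ P·[anion]ₒ)]
Numerator = 1×4.23 + 0.071×114 + 0.067×28.6 = 14.24
Denominator = 1×152 + 0.071×24.7 + 0.067×126 = 162.2
Vm = 55.9 · log₁₀(0.087796) = 55.9 × (-1.0565) = -59.06 mV

-59 mV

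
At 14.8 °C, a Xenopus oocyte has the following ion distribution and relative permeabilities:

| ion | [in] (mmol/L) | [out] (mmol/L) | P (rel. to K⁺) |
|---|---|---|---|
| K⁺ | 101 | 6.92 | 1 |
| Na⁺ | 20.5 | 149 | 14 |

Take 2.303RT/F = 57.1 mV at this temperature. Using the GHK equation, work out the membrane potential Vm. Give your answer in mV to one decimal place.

41.8 mV

Vm = 57.1 · log₁₀[(Σ P·[cation]ₒ + Σ P·[anion]ᵢ) / (Σ P·[cation]ᵢ + Σ P·[anion]ₒ)]
Numerator = 1×6.92 + 14×149 = 2093
Denominator = 1×101 + 14×20.5 = 388
Vm = 57.1 · log₁₀(5.3941) = 57.1 × (0.7319) = 41.79 mV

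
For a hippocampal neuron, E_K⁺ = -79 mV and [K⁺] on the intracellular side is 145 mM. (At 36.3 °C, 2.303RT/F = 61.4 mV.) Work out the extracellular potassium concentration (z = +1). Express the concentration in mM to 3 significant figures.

Nernst: E = (61.4/1) · log₁₀([out]/[in]), so log₁₀([out]/[in]) = -79.0 × 1 / 61.4 = -1.2866.
[out]/[in] = 10^(-1.2866) = 0.05168.
[out] = 0.05168 × 145 = 7.494 mM.

7.49 mM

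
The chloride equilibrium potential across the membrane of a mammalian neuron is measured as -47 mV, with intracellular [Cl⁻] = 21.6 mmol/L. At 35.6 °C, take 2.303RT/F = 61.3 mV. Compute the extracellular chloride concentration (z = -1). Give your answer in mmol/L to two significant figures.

Nernst: E = (61.3/-1) · log₁₀([out]/[in]), so log₁₀([out]/[in]) = -47.0 × -1 / 61.3 = 0.7667.
[out]/[in] = 10^(0.7667) = 5.844.
[out] = 5.844 × 21.6 = 126.2 mmol/L.

130 mmol/L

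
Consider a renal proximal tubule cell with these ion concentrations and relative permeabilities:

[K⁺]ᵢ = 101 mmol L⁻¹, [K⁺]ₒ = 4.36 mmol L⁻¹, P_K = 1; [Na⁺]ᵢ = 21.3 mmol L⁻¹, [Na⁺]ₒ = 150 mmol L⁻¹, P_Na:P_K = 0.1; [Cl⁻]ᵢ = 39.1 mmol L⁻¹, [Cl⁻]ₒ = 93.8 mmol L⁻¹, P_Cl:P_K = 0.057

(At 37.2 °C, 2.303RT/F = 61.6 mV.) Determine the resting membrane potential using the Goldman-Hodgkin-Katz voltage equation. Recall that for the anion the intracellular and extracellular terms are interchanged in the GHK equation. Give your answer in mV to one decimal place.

-43.2 mV

Vm = 61.6 · log₁₀[(Σ P·[cation]ₒ + Σ P·[anion]ᵢ) / (Σ P·[cation]ᵢ + Σ P·[anion]ₒ)]
Numerator = 1×4.36 + 0.1×150 + 0.057×39.1 = 21.59
Denominator = 1×101 + 0.1×21.3 + 0.057×93.8 = 108.5
Vm = 61.6 · log₁₀(0.19902) = 61.6 × (-0.7011) = -43.19 mV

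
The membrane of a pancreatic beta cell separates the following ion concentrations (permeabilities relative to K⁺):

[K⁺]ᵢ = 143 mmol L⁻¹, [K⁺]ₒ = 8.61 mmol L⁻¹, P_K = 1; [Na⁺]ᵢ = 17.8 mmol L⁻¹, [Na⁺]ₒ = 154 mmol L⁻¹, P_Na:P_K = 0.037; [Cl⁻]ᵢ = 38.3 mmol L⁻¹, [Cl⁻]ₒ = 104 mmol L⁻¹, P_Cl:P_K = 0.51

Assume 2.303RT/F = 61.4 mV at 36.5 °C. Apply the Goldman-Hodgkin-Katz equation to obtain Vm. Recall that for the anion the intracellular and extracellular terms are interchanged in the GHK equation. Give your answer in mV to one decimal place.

-46.9 mV

Vm = 61.4 · log₁₀[(Σ P·[cation]ₒ + Σ P·[anion]ᵢ) / (Σ P·[cation]ᵢ + Σ P·[anion]ₒ)]
Numerator = 1×8.61 + 0.037×154 + 0.51×38.3 = 33.84
Denominator = 1×143 + 0.037×17.8 + 0.51×104 = 196.7
Vm = 61.4 · log₁₀(0.17204) = 61.4 × (-0.7644) = -46.93 mV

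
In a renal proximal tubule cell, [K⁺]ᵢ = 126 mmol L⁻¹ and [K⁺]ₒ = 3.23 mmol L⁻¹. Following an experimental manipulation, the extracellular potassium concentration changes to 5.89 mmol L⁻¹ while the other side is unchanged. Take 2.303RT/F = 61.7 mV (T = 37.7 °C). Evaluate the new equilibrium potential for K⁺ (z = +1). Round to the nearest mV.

-82 mV

After the shift: [K⁺]_out = 5.89, [K⁺]_in = 126 mmol L⁻¹.
E_new = (61.7/1)·log₁₀(5.89/126) = 61.70 · (-1.3303) = -82.08 mV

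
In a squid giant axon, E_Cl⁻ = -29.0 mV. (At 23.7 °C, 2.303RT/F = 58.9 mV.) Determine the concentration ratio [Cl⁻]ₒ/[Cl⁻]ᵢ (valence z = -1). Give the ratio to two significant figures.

log₁₀([out]/[in]) = E·z/(58.9) = -29.0 × -1 / 58.9 = 0.4924
[out]/[in] = 10^(0.4924) = 3.107

3.1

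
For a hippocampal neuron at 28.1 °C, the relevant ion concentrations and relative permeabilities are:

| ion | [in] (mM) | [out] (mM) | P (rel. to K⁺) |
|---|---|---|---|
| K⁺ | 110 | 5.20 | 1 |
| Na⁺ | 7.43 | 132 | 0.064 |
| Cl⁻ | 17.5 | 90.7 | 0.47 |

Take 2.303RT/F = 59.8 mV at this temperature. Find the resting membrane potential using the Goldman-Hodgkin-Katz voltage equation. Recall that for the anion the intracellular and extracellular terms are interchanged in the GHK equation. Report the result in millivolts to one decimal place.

-50.5 mV

Vm = 59.8 · log₁₀[(Σ P·[cation]ₒ + Σ P·[anion]ᵢ) / (Σ P·[cation]ᵢ + Σ P·[anion]ₒ)]
Numerator = 1×5.20 + 0.064×132 + 0.47×17.5 = 21.87
Denominator = 1×110 + 0.064×7.43 + 0.47×90.7 = 153.1
Vm = 59.8 · log₁₀(0.14286) = 59.8 × (-0.8451) = -50.54 mV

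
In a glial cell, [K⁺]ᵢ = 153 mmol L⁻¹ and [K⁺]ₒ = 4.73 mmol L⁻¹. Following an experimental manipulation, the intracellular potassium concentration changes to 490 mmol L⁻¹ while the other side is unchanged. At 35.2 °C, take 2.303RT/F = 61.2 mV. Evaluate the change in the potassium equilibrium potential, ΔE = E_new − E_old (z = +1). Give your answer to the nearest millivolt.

E_old = (61.2/1)·log₁₀(4.73/153) = -92.40 mV
E_new = (61.2/1)·log₁₀(4.73/490) = -123.34 mV
ΔE = -123.34 − (-92.40) = -30.94 mV

-31 mV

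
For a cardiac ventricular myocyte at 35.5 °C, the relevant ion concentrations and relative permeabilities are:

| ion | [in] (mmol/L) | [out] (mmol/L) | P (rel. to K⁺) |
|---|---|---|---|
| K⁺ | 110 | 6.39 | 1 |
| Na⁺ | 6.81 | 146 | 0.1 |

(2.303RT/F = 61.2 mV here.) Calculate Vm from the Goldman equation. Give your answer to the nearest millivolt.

Vm = 61.2 · log₁₀[(Σ P·[cation]ₒ + Σ P·[anion]ᵢ) / (Σ P·[cation]ᵢ + Σ P·[anion]ₒ)]
Numerator = 1×6.39 + 0.1×146 = 20.99
Denominator = 1×110 + 0.1×6.81 = 110.7
Vm = 61.2 · log₁₀(0.18964) = 61.2 × (-0.7221) = -44.19 mV

-44 mV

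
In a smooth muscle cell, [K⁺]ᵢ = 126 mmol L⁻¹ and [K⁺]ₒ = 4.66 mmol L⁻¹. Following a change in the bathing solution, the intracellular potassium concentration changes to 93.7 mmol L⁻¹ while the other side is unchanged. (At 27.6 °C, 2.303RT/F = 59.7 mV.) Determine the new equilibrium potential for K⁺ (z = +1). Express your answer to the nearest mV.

-78 mV

After the shift: [K⁺]_out = 4.66, [K⁺]_in = 93.7 mmol L⁻¹.
E_new = (59.7/1)·log₁₀(4.66/93.7) = 59.70 · (-1.3034) = -77.81 mV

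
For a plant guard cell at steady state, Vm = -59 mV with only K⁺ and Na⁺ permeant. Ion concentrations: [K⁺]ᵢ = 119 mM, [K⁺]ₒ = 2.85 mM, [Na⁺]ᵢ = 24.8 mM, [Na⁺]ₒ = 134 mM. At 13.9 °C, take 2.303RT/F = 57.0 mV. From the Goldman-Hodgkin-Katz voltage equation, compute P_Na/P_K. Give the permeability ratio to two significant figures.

0.062

Let α = P_Na/P_K. GHK: Vm = 57.0·log₁₀[(Kₒ + α·Naₒ)/(Kᵢ + α·Naᵢ)].
10^(Vm/57.0) = 10^(-59.0/57.0) = 0.092239
So 0.092239·(Kᵢ + α·Naᵢ) = Kₒ + α·Naₒ → α = (0.092239·119.0 − 2.85) / (134.0 − 0.092239·24.8)
α = (10.98 − 2.85) / (134.0 − 2.288) = 8.126/131.7 = 0.0617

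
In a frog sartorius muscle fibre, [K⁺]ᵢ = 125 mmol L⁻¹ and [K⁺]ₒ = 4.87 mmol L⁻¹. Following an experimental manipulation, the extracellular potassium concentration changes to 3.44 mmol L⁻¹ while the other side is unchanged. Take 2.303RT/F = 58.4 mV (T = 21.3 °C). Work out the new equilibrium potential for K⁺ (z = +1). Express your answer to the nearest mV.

-91 mV

After the shift: [K⁺]_out = 3.44, [K⁺]_in = 125 mmol L⁻¹.
E_new = (58.4/1)·log₁₀(3.44/125) = 58.40 · (-1.5604) = -91.12 mV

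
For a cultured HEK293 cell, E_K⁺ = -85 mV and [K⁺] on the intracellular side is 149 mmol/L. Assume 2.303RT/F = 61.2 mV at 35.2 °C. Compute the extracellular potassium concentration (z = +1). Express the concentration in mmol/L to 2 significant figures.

Nernst: E = (61.2/1) · log₁₀([out]/[in]), so log₁₀([out]/[in]) = -85.0 × 1 / 61.2 = -1.3889.
[out]/[in] = 10^(-1.3889) = 0.04084.
[out] = 0.04084 × 149 = 6.086 mmol/L.

6.1 mmol/L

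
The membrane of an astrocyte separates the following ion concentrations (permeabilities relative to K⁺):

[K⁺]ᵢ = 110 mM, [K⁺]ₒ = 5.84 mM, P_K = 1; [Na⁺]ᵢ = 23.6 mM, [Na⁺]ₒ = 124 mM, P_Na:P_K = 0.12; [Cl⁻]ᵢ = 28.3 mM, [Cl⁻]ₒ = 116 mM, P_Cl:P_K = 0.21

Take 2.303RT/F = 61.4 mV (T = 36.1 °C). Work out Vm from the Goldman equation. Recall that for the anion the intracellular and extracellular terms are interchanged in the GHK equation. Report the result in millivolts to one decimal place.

Vm = 61.4 · log₁₀[(Σ P·[cation]ₒ + Σ P·[anion]ᵢ) / (Σ P·[cation]ᵢ + Σ P·[anion]ₒ)]
Numerator = 1×5.84 + 0.12×124 + 0.21×28.3 = 26.66
Denominator = 1×110 + 0.12×23.6 + 0.21×116 = 137.2
Vm = 61.4 · log₁₀(0.19435) = 61.4 × (-0.7114) = -43.68 mV

-43.7 mV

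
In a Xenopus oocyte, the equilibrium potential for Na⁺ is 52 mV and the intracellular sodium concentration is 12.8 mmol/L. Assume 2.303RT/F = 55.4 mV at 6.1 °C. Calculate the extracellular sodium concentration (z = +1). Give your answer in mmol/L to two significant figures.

110 mmol/L

Nernst: E = (55.4/1) · log₁₀([out]/[in]), so log₁₀([out]/[in]) = 52.0 × 1 / 55.4 = 0.9386.
[out]/[in] = 10^(0.9386) = 8.682.
[out] = 8.682 × 12.8 = 111.1 mmol/L.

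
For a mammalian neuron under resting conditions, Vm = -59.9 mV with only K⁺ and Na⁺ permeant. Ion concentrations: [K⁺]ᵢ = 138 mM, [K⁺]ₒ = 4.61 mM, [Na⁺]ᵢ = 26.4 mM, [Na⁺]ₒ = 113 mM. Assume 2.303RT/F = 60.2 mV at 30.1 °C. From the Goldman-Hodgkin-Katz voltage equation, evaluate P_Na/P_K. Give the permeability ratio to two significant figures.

0.085

Let α = P_Na/P_K. GHK: Vm = 60.2·log₁₀[(Kₒ + α·Naₒ)/(Kᵢ + α·Naᵢ)].
10^(Vm/60.2) = 10^(-59.9/60.2) = 0.10115
So 0.10115·(Kᵢ + α·Naᵢ) = Kₒ + α·Naₒ → α = (0.10115·138.0 − 4.61) / (113.0 − 0.10115·26.4)
α = (13.96 − 4.61) / (113.0 − 2.67) = 9.349/110.3 = 0.08474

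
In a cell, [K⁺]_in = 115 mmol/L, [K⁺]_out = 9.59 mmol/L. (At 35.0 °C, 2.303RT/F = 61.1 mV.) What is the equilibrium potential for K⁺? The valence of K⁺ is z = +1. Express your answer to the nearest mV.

E = (61.1/z) · log₁₀([K⁺]_out/[K⁺]_in) with z = +1.
= (61.1/1) · log₁₀(9.59/115) = 61.10 · log₁₀(0.08339)
= 61.10 · (-1.0789) = -65.92 mV

-66 mV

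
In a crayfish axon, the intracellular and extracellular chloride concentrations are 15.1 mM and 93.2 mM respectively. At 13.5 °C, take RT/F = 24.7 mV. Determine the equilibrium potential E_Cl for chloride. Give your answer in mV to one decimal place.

E = (24.7/z) · ln([Cl⁻]_out/[Cl⁻]_in) with z = -1.
For an anion, dividing by z = -1 reverses the sign.
= (24.7/-1) · ln(93.2/15.1) = -24.70 · ln(6.172)
= -24.70 · (1.8201) = -44.96 mV

-45.0 mV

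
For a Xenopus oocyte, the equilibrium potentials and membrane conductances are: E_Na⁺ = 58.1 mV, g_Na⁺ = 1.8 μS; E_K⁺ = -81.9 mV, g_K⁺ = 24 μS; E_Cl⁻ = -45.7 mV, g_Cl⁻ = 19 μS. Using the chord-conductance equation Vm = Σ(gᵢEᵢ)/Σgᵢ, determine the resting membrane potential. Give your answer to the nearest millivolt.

Σ gᵢEᵢ = 1.8·(58.1) + 24·(-81.9) + 19·(-45.7) = -2729.32
Σ gᵢ = 1.8 + 24 + 19 = 44.8
Vm = -2729.32 / 44.8 = -60.92 mV

-61 mV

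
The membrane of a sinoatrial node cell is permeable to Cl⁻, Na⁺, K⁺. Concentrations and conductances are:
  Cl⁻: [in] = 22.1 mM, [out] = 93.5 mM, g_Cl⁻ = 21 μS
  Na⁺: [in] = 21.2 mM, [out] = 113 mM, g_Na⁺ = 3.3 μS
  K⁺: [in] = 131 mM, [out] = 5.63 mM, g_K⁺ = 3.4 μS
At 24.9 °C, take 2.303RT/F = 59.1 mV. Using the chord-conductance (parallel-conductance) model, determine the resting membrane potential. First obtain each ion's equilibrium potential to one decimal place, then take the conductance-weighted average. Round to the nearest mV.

E_Cl⁻ = (59.1/-1)·log₁₀(93.5/22.1) = -37.0 mV
E_Na⁺ = (59.1/1)·log₁₀(113/21.2) = 43.0 mV
E_K⁺ = (59.1/1)·log₁₀(5.63/131) = -80.8 mV
Vm = (Σ gᵢEᵢ)/(Σ gᵢ) = (21·-37.0 + 3.3·43.0 + 3.4·-80.8) / (21 + 3.3 + 3.4)
= -909.82 / 27.7 = -32.85 mV

-33 mV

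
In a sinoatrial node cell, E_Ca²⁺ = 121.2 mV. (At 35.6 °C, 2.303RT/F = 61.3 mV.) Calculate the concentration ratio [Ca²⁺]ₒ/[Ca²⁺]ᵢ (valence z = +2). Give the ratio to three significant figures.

9000

log₁₀([out]/[in]) = E·z/(61.3) = 121.2 × 2 / 61.3 = 3.9543
[out]/[in] = 10^(3.9543) = 9002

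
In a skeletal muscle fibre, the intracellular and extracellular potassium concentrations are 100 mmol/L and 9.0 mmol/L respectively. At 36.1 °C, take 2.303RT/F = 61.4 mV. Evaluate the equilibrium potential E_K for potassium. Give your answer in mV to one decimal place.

E = (61.4/z) · log₁₀([K⁺]_out/[K⁺]_in) with z = +1.
= (61.4/1) · log₁₀(9.0/100) = 61.40 · log₁₀(0.09)
= 61.40 · (-1.0458) = -64.21 mV

-64.2 mV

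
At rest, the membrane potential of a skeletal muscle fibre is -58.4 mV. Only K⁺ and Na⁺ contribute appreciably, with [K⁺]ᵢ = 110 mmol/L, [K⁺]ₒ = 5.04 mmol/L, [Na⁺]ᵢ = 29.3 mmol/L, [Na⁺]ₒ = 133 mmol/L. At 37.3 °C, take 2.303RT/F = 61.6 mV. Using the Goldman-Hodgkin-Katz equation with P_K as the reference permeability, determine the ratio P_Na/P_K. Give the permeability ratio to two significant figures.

Let α = P_Na/P_K. GHK: Vm = 61.6·log₁₀[(Kₒ + α·Naₒ)/(Kᵢ + α·Naᵢ)].
10^(Vm/61.6) = 10^(-58.4/61.6) = 0.11271
So 0.11271·(Kᵢ + α·Naᵢ) = Kₒ + α·Naₒ → α = (0.11271·110.0 − 5.04) / (133.0 − 0.11271·29.3)
α = (12.4 − 5.04) / (133.0 − 3.302) = 7.358/129.7 = 0.05673

0.057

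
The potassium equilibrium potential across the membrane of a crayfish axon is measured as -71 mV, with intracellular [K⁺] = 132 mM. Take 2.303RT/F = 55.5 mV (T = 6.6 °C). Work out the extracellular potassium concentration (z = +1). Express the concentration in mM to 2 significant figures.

Nernst: E = (55.5/1) · log₁₀([out]/[in]), so log₁₀([out]/[in]) = -71.0 × 1 / 55.5 = -1.2793.
[out]/[in] = 10^(-1.2793) = 0.05257.
[out] = 0.05257 × 132 = 6.939 mM.

6.9 mM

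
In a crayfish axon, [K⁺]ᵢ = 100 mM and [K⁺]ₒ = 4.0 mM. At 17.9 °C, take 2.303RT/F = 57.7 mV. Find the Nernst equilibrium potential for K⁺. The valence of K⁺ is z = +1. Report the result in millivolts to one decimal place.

E = (57.7/z) · log₁₀([K⁺]_out/[K⁺]_in) with z = +1.
= (57.7/1) · log₁₀(4.0/100) = 57.70 · log₁₀(0.04)
= 57.70 · (-1.3979) = -80.66 mV

-80.7 mV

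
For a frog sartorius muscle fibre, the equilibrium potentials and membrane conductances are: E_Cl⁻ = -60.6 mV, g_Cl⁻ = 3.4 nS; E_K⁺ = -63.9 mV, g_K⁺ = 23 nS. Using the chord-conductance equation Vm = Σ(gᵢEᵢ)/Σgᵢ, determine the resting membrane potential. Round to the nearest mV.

Σ gᵢEᵢ = 3.4·(-60.6) + 23·(-63.9) = -1675.74
Σ gᵢ = 3.4 + 23 = 26.4
Vm = -1675.74 / 26.4 = -63.48 mV

-63 mV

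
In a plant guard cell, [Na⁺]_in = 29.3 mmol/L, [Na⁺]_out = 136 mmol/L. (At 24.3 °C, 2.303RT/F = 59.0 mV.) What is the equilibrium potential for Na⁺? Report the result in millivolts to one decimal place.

E = (59.0/z) · log₁₀([Na⁺]_out/[Na⁺]_in) with z = +1.
= (59.0/1) · log₁₀(136/29.3) = 59.00 · log₁₀(4.642)
= 59.00 · (0.6667) = 39.33 mV

39.3 mV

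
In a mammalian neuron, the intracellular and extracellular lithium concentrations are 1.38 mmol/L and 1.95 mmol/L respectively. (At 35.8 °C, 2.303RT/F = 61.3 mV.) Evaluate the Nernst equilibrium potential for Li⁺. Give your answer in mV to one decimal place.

E = (61.3/z) · log₁₀([Li⁺]_out/[Li⁺]_in) with z = +1.
= (61.3/1) · log₁₀(1.95/1.38) = 61.30 · log₁₀(1.413)
= 61.30 · (0.1502) = 9.20 mV

9.2 mV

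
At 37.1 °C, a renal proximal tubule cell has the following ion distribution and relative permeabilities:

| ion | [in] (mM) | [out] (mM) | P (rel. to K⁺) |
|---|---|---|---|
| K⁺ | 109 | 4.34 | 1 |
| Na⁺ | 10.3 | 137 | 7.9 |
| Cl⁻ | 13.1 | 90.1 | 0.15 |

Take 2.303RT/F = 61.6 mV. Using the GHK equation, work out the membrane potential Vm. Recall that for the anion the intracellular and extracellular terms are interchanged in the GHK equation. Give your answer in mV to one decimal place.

Vm = 61.6 · log₁₀[(Σ P·[cation]ₒ + Σ P·[anion]ᵢ) / (Σ P·[cation]ᵢ + Σ P·[anion]ₒ)]
Numerator = 1×4.34 + 7.9×137 + 0.15×13.1 = 1089
Denominator = 1×109 + 7.9×10.3 + 0.15×90.1 = 203.9
Vm = 61.6 · log₁₀(5.3393) = 61.6 × (0.7275) = 44.81 mV

44.8 mV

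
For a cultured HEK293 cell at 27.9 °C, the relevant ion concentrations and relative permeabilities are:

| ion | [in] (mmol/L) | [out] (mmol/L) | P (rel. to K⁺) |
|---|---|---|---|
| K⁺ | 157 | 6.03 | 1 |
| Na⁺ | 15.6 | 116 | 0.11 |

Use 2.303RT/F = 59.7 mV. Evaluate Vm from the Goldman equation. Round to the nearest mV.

-55 mV

Vm = 59.7 · log₁₀[(Σ P·[cation]ₒ + Σ P·[anion]ᵢ) / (Σ P·[cation]ᵢ + Σ P·[anion]ₒ)]
Numerator = 1×6.03 + 0.11×116 = 18.79
Denominator = 1×157 + 0.11×15.6 = 158.7
Vm = 59.7 · log₁₀(0.11839) = 59.7 × (-0.9267) = -55.32 mV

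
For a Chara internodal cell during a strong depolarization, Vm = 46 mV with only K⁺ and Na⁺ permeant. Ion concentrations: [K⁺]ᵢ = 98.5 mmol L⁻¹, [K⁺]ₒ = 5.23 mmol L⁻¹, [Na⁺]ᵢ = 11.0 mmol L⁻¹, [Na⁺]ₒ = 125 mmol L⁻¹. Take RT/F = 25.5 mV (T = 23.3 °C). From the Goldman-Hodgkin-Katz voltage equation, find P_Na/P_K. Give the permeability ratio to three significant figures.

Let α = P_Na/P_K. GHK: Vm = 25.5·ln[(Kₒ + α·Naₒ)/(Kᵢ + α·Naᵢ)].
e^(Vm/25.5) = e^(46.0/25.5) = 6.0734
So 6.0734·(Kᵢ + α·Naᵢ) = Kₒ + α·Naₒ → α = (6.0734·98.5 − 5.23) / (125.0 − 6.0734·11.0)
α = (598.2 − 5.23) / (125.0 − 66.81) = 593/58.19 = 10.19

10.2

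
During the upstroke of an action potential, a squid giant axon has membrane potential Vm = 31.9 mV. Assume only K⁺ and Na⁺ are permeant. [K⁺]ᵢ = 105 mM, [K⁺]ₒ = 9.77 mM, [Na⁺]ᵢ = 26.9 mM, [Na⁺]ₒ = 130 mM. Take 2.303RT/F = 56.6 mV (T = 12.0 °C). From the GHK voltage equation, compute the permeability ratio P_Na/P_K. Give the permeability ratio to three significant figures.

Let α = P_Na/P_K. GHK: Vm = 56.6·log₁₀[(Kₒ + α·Naₒ)/(Kᵢ + α·Naᵢ)].
10^(Vm/56.6) = 10^(31.9/56.6) = 3.661
So 3.661·(Kᵢ + α·Naᵢ) = Kₒ + α·Naₒ → α = (3.661·105.0 − 9.77) / (130.0 − 3.661·26.9)
α = (384.4 − 9.77) / (130.0 − 98.48) = 374.6/31.52 = 11.89

11.9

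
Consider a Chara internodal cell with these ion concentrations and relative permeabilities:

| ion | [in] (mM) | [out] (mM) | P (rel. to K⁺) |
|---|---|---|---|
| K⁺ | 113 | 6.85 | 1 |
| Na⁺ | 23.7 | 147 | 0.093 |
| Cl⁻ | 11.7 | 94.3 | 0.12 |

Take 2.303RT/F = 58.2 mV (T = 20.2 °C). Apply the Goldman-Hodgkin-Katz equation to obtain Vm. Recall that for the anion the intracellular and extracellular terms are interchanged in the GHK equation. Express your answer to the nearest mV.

-44 mV

Vm = 58.2 · log₁₀[(Σ P·[cation]ₒ + Σ P·[anion]ᵢ) / (Σ P·[cation]ᵢ + Σ P·[anion]ₒ)]
Numerator = 1×6.85 + 0.093×147 + 0.12×11.7 = 21.93
Denominator = 1×113 + 0.093×23.7 + 0.12×94.3 = 126.5
Vm = 58.2 · log₁₀(0.17329) = 58.2 × (-0.7612) = -44.30 mV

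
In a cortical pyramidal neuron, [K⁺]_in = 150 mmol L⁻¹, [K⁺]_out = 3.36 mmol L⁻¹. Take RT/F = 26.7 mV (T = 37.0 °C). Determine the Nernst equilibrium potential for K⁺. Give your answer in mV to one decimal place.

-101.4 mV

E = (26.7/z) · ln([K⁺]_out/[K⁺]_in) with z = +1.
= (26.7/1) · ln(3.36/150) = 26.70 · ln(0.0224)
= 26.70 · (-3.7987) = -101.43 mV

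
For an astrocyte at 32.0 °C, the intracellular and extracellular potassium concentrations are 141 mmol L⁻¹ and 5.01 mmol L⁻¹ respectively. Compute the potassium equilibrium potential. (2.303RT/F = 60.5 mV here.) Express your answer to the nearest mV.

-88 mV

E = (60.5/z) · log₁₀([K⁺]_out/[K⁺]_in) with z = +1.
= (60.5/1) · log₁₀(5.01/141) = 60.50 · log₁₀(0.03553)
= 60.50 · (-1.4494) = -87.69 mV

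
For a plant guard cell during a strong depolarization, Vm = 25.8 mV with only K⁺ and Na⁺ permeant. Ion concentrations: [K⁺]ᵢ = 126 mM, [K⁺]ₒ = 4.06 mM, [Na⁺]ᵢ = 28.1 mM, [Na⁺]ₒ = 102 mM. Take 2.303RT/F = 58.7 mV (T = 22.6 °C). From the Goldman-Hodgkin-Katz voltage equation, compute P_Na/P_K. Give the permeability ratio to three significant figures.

13.9

Let α = P_Na/P_K. GHK: Vm = 58.7·log₁₀[(Kₒ + α·Naₒ)/(Kᵢ + α·Naᵢ)].
10^(Vm/58.7) = 10^(25.8/58.7) = 2.7512
So 2.7512·(Kᵢ + α·Naᵢ) = Kₒ + α·Naₒ → α = (2.7512·126.0 − 4.06) / (102.0 − 2.7512·28.1)
α = (346.7 − 4.06) / (102.0 − 77.31) = 342.6/24.69 = 13.88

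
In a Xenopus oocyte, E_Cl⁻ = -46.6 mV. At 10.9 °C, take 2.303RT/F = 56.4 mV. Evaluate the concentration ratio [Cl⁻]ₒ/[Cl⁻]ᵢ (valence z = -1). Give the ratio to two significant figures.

6.7

log₁₀([out]/[in]) = E·z/(56.4) = -46.6 × -1 / 56.4 = 0.8262
[out]/[in] = 10^(0.8262) = 6.703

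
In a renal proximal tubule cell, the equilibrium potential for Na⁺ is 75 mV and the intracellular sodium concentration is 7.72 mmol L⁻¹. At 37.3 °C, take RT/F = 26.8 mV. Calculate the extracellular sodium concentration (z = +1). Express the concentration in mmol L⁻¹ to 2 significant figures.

130 mmol L⁻¹

Nernst: E = (26.8/1) · ln([out]/[in]), so ln([out]/[in]) = 75.0 × 1 / 26.8 = 2.7985.
[out]/[in] = e^(2.7985) = 16.42.
[out] = 16.42 × 7.72 = 126.8 mmol L⁻¹.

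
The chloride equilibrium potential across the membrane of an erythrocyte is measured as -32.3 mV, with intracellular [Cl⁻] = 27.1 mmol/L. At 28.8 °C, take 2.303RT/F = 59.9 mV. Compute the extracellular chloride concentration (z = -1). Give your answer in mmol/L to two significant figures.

94 mmol/L

Nernst: E = (59.9/-1) · log₁₀([out]/[in]), so log₁₀([out]/[in]) = -32.3 × -1 / 59.9 = 0.5392.
[out]/[in] = 10^(0.5392) = 3.461.
[out] = 3.461 × 27.1 = 93.8 mmol/L.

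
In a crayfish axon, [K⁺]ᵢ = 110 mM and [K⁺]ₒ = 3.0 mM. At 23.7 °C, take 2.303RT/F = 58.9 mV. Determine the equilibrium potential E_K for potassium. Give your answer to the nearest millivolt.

-92 mV

E = (58.9/z) · log₁₀([K⁺]_out/[K⁺]_in) with z = +1.
= (58.9/1) · log₁₀(3.0/110) = 58.90 · log₁₀(0.02727)
= 58.90 · (-1.5643) = -92.14 mV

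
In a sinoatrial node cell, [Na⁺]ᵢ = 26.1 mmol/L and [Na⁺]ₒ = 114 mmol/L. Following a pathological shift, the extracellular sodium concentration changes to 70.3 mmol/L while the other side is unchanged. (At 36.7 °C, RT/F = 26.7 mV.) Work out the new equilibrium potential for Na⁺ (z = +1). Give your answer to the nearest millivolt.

After the shift: [Na⁺]_out = 70.3, [Na⁺]_in = 26.1 mmol/L.
E_new = (26.7/1)·ln(70.3/26.1) = 26.70 · (0.9908) = 26.46 mV

26 mV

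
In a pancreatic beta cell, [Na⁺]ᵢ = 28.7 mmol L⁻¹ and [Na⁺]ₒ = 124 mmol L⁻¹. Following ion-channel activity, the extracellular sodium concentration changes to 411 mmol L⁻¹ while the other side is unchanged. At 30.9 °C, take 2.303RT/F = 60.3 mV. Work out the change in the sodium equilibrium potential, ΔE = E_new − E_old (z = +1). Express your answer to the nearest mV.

31 mV

E_old = (60.3/1)·log₁₀(124/28.7) = 38.32 mV
E_new = (60.3/1)·log₁₀(411/28.7) = 69.70 mV
ΔE = 69.70 − (38.32) = 31.38 mV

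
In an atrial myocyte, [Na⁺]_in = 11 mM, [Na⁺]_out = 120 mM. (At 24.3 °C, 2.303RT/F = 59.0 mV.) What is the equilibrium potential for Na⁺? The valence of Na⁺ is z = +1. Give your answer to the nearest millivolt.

E = (59.0/z) · log₁₀([Na⁺]_out/[Na⁺]_in) with z = +1.
= (59.0/1) · log₁₀(120/11) = 59.00 · log₁₀(10.91)
= 59.00 · (1.0378) = 61.23 mV

61 mV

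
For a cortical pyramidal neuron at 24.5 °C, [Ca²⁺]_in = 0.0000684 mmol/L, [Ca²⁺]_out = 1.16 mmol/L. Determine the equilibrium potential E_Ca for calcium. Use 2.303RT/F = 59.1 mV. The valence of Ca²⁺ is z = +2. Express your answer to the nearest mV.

E = (59.1/z) · log₁₀([Ca²⁺]_out/[Ca²⁺]_in) with z = +2.
= (59.1/2) · log₁₀(1.16/0.0000684) = 29.55 · log₁₀(1.696e+04)
= 29.55 · (4.2294) = 124.98 mV

125 mV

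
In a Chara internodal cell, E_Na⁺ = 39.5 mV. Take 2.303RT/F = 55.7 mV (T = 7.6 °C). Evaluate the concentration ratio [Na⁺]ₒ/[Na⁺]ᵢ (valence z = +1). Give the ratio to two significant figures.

log₁₀([out]/[in]) = E·z/(55.7) = 39.5 × 1 / 55.7 = 0.7092
[out]/[in] = 10^(0.7092) = 5.119

5.1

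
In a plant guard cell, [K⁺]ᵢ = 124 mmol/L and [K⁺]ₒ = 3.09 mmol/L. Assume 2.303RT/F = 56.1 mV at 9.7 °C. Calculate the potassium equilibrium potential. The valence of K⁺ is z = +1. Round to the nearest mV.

E = (56.1/z) · log₁₀([K⁺]_out/[K⁺]_in) with z = +1.
= (56.1/1) · log₁₀(3.09/124) = 56.10 · log₁₀(0.02492)
= 56.10 · (-1.6035) = -89.95 mV

-90 mV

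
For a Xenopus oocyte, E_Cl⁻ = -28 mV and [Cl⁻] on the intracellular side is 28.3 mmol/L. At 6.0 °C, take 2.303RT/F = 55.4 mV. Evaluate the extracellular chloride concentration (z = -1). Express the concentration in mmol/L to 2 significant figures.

Nernst: E = (55.4/-1) · log₁₀([out]/[in]), so log₁₀([out]/[in]) = -28.0 × -1 / 55.4 = 0.5054.
[out]/[in] = 10^(0.5054) = 3.202.
[out] = 3.202 × 28.3 = 90.62 mmol/L.

91 mmol/L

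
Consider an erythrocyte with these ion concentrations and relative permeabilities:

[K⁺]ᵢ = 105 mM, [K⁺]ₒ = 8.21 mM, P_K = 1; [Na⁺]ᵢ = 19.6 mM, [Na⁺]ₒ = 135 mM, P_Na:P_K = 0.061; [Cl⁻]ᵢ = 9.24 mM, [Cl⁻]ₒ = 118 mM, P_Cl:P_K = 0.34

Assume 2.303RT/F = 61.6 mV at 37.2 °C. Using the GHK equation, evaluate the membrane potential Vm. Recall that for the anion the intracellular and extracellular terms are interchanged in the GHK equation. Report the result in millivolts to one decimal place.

Vm = 61.6 · log₁₀[(Σ P·[cation]ₒ + Σ P·[anion]ᵢ) / (Σ P·[cation]ᵢ + Σ P·[anion]ₒ)]
Numerator = 1×8.21 + 0.061×135 + 0.34×9.24 = 19.59
Denominator = 1×105 + 0.061×19.6 + 0.34×118 = 146.3
Vm = 61.6 · log₁₀(0.13387) = 61.6 × (-0.8733) = -53.80 mV

-53.8 mV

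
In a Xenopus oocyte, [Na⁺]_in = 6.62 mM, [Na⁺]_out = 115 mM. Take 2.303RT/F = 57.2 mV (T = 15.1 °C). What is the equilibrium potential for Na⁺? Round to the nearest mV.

71 mV

E = (57.2/z) · log₁₀([Na⁺]_out/[Na⁺]_in) with z = +1.
= (57.2/1) · log₁₀(115/6.62) = 57.20 · log₁₀(17.37)
= 57.20 · (1.2398) = 70.92 mV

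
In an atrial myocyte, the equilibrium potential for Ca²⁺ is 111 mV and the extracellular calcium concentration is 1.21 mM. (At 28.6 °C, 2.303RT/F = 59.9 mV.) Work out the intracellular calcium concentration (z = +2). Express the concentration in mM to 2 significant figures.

Nernst: E = (59.9/2) · log₁₀([out]/[in]), so log₁₀([out]/[in]) = 111.0 × 2 / 59.9 = 3.7062.
[out]/[in] = 10^(3.7062) = 5084.
[in] = 1.21 / 5084 = 0.000238 mM.

0.00024 mM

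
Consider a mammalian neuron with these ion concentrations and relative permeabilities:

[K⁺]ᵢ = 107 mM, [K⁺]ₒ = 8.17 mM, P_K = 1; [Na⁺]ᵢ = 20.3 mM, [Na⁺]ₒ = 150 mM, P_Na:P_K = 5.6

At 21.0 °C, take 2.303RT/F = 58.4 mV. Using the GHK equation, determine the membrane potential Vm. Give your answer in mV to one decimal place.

34.1 mV

Vm = 58.4 · log₁₀[(Σ P·[cation]ₒ + Σ P·[anion]ᵢ) / (Σ P·[cation]ᵢ + Σ P·[anion]ₒ)]
Numerator = 1×8.17 + 5.6×150 = 848.2
Denominator = 1×107 + 5.6×20.3 = 220.7
Vm = 58.4 · log₁₀(3.8434) = 58.4 × (0.5847) = 34.15 mV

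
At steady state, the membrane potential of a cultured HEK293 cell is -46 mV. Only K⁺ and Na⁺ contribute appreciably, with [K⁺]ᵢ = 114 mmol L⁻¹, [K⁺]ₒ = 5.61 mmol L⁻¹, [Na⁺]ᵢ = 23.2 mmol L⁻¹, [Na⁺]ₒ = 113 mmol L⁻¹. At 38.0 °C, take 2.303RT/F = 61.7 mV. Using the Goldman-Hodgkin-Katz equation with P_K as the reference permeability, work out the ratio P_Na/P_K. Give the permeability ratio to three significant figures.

0.137

Let α = P_Na/P_K. GHK: Vm = 61.7·log₁₀[(Kₒ + α·Naₒ)/(Kᵢ + α·Naᵢ)].
10^(Vm/61.7) = 10^(-46.0/61.7) = 0.17966
So 0.17966·(Kᵢ + α·Naᵢ) = Kₒ + α·Naₒ → α = (0.17966·114.0 − 5.61) / (113.0 − 0.17966·23.2)
α = (20.48 − 5.61) / (113.0 − 4.168) = 14.87/108.8 = 0.1366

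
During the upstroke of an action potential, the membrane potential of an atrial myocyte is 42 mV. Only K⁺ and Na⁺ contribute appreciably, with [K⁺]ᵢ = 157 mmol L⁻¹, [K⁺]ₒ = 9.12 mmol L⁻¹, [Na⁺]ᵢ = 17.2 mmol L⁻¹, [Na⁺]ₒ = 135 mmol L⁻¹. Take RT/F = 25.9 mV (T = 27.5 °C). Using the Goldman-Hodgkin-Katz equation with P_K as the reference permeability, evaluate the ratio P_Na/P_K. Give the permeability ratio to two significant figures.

16

Let α = P_Na/P_K. GHK: Vm = 25.9·ln[(Kₒ + α·Naₒ)/(Kᵢ + α·Naᵢ)].
e^(Vm/25.9) = e^(42.0/25.9) = 5.0613
So 5.0613·(Kᵢ + α·Naᵢ) = Kₒ + α·Naₒ → α = (5.0613·157.0 − 9.12) / (135.0 − 5.0613·17.2)
α = (794.6 − 9.12) / (135.0 − 87.05) = 785.5/47.95 = 16.38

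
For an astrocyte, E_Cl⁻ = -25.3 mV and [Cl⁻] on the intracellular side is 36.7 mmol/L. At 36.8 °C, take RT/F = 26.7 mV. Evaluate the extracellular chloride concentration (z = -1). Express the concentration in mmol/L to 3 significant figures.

94.7 mmol/L

Nernst: E = (26.7/-1) · ln([out]/[in]), so ln([out]/[in]) = -25.3 × -1 / 26.7 = 0.9476.
[out]/[in] = e^(0.9476) = 2.579.
[out] = 2.579 × 36.7 = 94.66 mmol/L.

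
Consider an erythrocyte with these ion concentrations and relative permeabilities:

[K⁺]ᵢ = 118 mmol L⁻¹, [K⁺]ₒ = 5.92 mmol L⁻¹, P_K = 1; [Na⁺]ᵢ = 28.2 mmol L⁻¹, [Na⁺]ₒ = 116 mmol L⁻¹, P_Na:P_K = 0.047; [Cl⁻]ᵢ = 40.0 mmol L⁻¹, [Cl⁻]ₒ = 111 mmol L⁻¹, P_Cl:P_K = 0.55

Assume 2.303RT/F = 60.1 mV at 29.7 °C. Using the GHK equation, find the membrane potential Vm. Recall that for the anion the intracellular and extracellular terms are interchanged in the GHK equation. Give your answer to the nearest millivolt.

Vm = 60.1 · log₁₀[(Σ P·[cation]ₒ + Σ P·[anion]ᵢ) / (Σ P·[cation]ᵢ + Σ P·[anion]ₒ)]
Numerator = 1×5.92 + 0.047×116 + 0.55×40.0 = 33.37
Denominator = 1×118 + 0.047×28.2 + 0.55×111 = 180.4
Vm = 60.1 · log₁₀(0.18501) = 60.1 × (-0.7328) = -44.04 mV

-44 mV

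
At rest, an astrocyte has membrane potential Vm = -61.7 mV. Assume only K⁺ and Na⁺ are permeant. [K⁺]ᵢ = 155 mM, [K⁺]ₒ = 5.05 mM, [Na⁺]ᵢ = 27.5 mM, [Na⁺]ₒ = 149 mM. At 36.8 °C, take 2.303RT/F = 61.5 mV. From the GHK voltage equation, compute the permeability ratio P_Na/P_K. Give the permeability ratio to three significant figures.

0.0707

Let α = P_Na/P_K. GHK: Vm = 61.5·log₁₀[(Kₒ + α·Naₒ)/(Kᵢ + α·Naᵢ)].
10^(Vm/61.5) = 10^(-61.7/61.5) = 0.099254
So 0.099254·(Kᵢ + α·Naᵢ) = Kₒ + α·Naₒ → α = (0.099254·155.0 − 5.05) / (149.0 − 0.099254·27.5)
α = (15.38 − 5.05) / (149.0 − 2.729) = 10.33/146.3 = 0.07065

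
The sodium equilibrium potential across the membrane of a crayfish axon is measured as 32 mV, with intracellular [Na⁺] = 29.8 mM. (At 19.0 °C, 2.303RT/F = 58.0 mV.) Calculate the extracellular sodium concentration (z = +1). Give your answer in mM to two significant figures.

110 mM

Nernst: E = (58.0/1) · log₁₀([out]/[in]), so log₁₀([out]/[in]) = 32.0 × 1 / 58.0 = 0.5517.
[out]/[in] = 10^(0.5517) = 3.562.
[out] = 3.562 × 29.8 = 106.2 mM.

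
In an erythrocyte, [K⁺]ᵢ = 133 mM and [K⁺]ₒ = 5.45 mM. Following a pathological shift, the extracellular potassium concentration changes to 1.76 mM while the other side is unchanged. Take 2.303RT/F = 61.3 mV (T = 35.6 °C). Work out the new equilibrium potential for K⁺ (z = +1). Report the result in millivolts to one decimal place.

-115.1 mV

After the shift: [K⁺]_out = 1.76, [K⁺]_in = 133 mM.
E_new = (61.3/1)·log₁₀(1.76/133) = 61.30 · (-1.8783) = -115.14 mV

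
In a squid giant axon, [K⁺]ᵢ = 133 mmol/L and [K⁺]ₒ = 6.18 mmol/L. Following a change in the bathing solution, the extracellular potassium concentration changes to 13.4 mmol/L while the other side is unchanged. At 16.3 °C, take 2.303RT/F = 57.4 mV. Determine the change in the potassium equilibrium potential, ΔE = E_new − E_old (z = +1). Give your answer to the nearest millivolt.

19 mV

E_old = (57.4/1)·log₁₀(6.18/133) = -76.51 mV
E_new = (57.4/1)·log₁₀(13.4/133) = -57.21 mV
ΔE = -57.21 − (-76.51) = 19.29 mV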